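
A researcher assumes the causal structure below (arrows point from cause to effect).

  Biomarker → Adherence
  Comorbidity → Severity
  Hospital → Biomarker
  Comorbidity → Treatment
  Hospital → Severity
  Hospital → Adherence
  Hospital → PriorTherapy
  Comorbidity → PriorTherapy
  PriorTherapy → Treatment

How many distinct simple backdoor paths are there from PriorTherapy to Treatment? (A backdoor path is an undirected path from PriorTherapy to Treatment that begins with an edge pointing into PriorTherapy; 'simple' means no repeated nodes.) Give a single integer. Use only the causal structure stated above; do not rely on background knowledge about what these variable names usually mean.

2

A backdoor path from PriorTherapy to Treatment is any simple undirected path whose first edge points into PriorTherapy (i.e. leaves PriorTherapy via a parent).
Parents of PriorTherapy: {Comorbidity, Hospital}.
Enumerating:
  P1: PriorTherapy <- Hospital -> Severity <- Comorbidity -> Treatment
  P2: PriorTherapy <- Comorbidity -> Treatment
That exhausts the simple backdoor paths. Count: 2.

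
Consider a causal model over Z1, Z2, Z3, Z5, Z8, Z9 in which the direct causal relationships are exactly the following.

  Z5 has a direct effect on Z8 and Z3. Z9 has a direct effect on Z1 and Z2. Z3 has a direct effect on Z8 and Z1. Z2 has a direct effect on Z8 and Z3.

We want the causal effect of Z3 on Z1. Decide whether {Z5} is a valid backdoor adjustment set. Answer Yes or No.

No

Backdoor paths from Z3 to Z1 (paths whose first edge points into Z3):
  P1: Z3 <- Z2 <- Z9 -> Z1
  P2: Z3 <- Z5 -> Z8 <- Z2 <- Z9 -> Z1
Condition 1 (no descendant of Z3 in the set): holds — descendants of Z3 are {Z1, Z8}; none are in {Z5}.
Condition 2 (every backdoor path blocked by {Z5}):
  P1: open — no interior node is in the conditioning set.
  P2: blocked at fork node Z5 ∈ conditioning set.
{Z5} does not satisfy the backdoor criterion.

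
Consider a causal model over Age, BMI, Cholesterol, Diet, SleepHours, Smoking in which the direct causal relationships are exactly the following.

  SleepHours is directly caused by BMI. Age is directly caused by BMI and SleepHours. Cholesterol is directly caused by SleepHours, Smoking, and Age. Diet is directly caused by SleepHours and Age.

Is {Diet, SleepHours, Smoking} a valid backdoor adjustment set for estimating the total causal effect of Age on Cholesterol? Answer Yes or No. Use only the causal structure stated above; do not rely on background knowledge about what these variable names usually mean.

No

Backdoor paths from Age to Cholesterol (paths whose first edge points into Age):
  P1: Age <- BMI -> SleepHours -> Cholesterol
  P2: Age <- SleepHours -> Cholesterol
Condition 1 (no descendant of Age in the set): FAILS — Diet is a descendant of Age.
Condition 2 (every backdoor path blocked by {Diet, SleepHours, Smoking}):
  P1: blocked at chain node SleepHours ∈ conditioning set.
  P2: blocked at fork node SleepHours ∈ conditioning set.
{Diet, SleepHours, Smoking} does not satisfy the backdoor criterion.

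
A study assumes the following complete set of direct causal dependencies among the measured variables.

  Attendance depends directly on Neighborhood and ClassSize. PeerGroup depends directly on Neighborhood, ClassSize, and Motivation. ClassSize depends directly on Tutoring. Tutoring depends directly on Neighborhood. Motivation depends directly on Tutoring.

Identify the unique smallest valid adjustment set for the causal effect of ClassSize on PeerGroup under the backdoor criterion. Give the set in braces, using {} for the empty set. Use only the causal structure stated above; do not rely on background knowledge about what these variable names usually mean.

{Tutoring}

Variables eligible for adjustment (non-descendants of ClassSize, excluding ClassSize and PeerGroup): {Motivation, Neighborhood, Tutoring}.
Backdoor paths from ClassSize to PeerGroup:
  P1: ClassSize <- Tutoring <- Neighborhood -> PeerGroup
  P2: ClassSize <- Tutoring -> Motivation -> PeerGroup
The empty set is not sufficient: P1 (ClassSize <- Tutoring <- Neighborhood -> PeerGroup) has no collider blocking it and no conditioned non-collider, so it is open.
Try {Tutoring}:
  P1: blocked at chain node Tutoring ∈ conditioning set.
  P2: blocked at fork node Tutoring ∈ conditioning set.
{Tutoring} contains no descendant of ClassSize and blocks every backdoor path.
No other singleton works — e.g. {Neighborhood} leaves P2 open — so {Tutoring} is the unique smallest valid adjustment set.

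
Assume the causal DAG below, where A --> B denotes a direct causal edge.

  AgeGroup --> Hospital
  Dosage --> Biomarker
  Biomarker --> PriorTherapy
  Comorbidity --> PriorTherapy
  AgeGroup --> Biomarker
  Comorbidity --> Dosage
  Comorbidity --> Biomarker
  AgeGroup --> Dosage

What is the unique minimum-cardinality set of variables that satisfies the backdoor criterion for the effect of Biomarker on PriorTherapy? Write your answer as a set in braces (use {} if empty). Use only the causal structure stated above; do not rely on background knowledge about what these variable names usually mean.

Variables eligible for adjustment (non-descendants of Biomarker, excluding Biomarker and PriorTherapy): {AgeGroup, Comorbidity, Dosage, Hospital}.
Backdoor paths from Biomarker to PriorTherapy:
  P1: Biomarker <- Comorbidity -> PriorTherapy
  P2: Biomarker <- AgeGroup -> Dosage <- Comorbidity -> PriorTherapy
  P3: Biomarker <- Dosage <- Comorbidity -> PriorTherapy
The empty set is not sufficient: P1 (Biomarker <- Comorbidity -> PriorTherapy) has no collider blocking it and no conditioned non-collider, so it is open.
Try {Comorbidity}:
  P1: blocked at fork node Comorbidity ∈ conditioning set.
  P2: blocked at collider Dosage (neither it nor any descendant is in the conditioning set).
  P3: blocked at fork node Comorbidity ∈ conditioning set.
{Comorbidity} contains no descendant of Biomarker and blocks every backdoor path.
No other singleton works — e.g. {AgeGroup} leaves P1 open — so {Comorbidity} is the unique smallest valid adjustment set.

{Comorbidity}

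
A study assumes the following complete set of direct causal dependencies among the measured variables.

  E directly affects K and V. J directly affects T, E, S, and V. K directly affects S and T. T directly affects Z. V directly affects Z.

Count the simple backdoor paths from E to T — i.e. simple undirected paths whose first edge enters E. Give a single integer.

3

A backdoor path from E to T is any simple undirected path whose first edge points into E (i.e. leaves E via a parent).
Parents of E: {J}.
Enumerating:
  P1: E <- J -> V -> Z <- T
  P2: E <- J -> S <- K -> T
  P3: E <- J -> T
That exhausts the simple backdoor paths. Count: 3.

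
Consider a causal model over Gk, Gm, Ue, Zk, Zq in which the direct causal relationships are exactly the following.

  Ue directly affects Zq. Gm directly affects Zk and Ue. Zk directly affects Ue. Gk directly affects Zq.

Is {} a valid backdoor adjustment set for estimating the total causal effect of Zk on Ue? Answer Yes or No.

Backdoor paths from Zk to Ue (paths whose first edge points into Zk):
  P1: Zk <- Gm -> Ue
Condition 1 (no descendant of Zk in the set): holds — descendants of Zk are {Ue, Zq}; none are in {}.
Condition 2 (every backdoor path blocked by {}):
  P1: open — no interior node is in the conditioning set.
{} does not satisfy the backdoor criterion.

No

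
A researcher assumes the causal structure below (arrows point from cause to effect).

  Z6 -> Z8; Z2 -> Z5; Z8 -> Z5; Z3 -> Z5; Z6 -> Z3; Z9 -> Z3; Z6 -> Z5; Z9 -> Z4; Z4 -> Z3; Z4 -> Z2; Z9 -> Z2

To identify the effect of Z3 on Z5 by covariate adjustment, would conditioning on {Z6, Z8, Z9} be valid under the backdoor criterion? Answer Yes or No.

Backdoor paths from Z3 to Z5 (paths whose first edge points into Z3):
  P1: Z3 <- Z9 -> Z4 -> Z2 -> Z5
  P2: Z3 <- Z9 -> Z2 -> Z5
  P3: Z3 <- Z4 <- Z9 -> Z2 -> Z5
  P4: Z3 <- Z4 -> Z2 -> Z5
  P5: Z3 <- Z6 -> Z8 -> Z5
  P6: Z3 <- Z6 -> Z5
Condition 1 (no descendant of Z3 in the set): holds — descendants of Z3 are {Z5}; none are in {Z6, Z8, Z9}.
Condition 2 (every backdoor path blocked by {Z6, Z8, Z9}):
  P1: blocked at fork node Z9 ∈ conditioning set.
  P2: blocked at fork node Z9 ∈ conditioning set.
  P3: blocked at fork node Z9 ∈ conditioning set.
  P4: open — no interior node is in the conditioning set.
  P5: blocked at fork node Z6 ∈ conditioning set.
  P6: blocked at fork node Z6 ∈ conditioning set.
{Z6, Z8, Z9} does not satisfy the backdoor criterion.

No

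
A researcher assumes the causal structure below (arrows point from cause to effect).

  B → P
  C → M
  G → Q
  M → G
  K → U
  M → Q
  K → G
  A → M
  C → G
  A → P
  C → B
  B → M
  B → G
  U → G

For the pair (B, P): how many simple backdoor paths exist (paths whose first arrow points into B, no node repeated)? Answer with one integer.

3

A backdoor path from B to P is any simple undirected path whose first edge points into B (i.e. leaves B via a parent).
Parents of B: {C}.
Enumerating:
  P1: B <- C -> M <- A -> P
  P2: B <- C -> G <- M <- A -> P
  P3: B <- C -> G -> Q <- M <- A -> P
That exhausts the simple backdoor paths. Count: 3.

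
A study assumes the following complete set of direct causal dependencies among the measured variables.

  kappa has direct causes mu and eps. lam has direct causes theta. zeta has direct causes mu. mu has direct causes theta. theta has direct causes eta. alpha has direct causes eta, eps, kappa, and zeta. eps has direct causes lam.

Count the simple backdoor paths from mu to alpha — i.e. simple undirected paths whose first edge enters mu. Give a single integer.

A backdoor path from mu to alpha is any simple undirected path whose first edge points into mu (i.e. leaves mu via a parent).
Parents of mu: {theta}.
Enumerating:
  P1: mu <- theta <- eta -> alpha
  P2: mu <- theta -> lam -> eps -> kappa -> alpha
  P3: mu <- theta -> lam -> eps -> alpha
That exhausts the simple backdoor paths. Count: 3.

3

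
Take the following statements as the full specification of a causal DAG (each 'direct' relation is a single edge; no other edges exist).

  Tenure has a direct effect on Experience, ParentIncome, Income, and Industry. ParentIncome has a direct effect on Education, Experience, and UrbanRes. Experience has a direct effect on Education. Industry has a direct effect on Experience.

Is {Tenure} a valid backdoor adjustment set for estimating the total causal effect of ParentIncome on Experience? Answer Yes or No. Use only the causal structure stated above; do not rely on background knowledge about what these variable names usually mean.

Yes

Backdoor paths from ParentIncome to Experience (paths whose first edge points into ParentIncome):
  P1: ParentIncome <- Tenure -> Industry -> Experience
  P2: ParentIncome <- Tenure -> Experience
Condition 1 (no descendant of ParentIncome in the set): holds — descendants of ParentIncome are {Education, Experience, UrbanRes}; none are in {Tenure}.
Condition 2 (every backdoor path blocked by {Tenure}):
  P1: blocked at fork node Tenure ∈ conditioning set.
  P2: blocked at fork node Tenure ∈ conditioning set.
{Tenure} satisfies the backdoor criterion.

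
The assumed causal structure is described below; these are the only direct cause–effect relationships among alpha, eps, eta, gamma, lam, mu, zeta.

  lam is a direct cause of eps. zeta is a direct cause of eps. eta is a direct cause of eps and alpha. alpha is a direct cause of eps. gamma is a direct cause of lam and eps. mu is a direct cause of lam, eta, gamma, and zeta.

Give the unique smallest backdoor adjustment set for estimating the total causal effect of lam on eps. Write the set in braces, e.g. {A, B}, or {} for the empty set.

{gamma, mu}

Variables eligible for adjustment (non-descendants of lam, excluding lam and eps): {alpha, eta, gamma, mu, zeta}.
Backdoor paths from lam to eps:
  P1: lam <- mu -> gamma -> eps
  P2: lam <- mu -> zeta -> eps
  P3: lam <- mu -> eta -> alpha -> eps
  P4: lam <- mu -> eta -> eps
  P5: lam <- gamma <- mu -> zeta -> eps
  P6: lam <- gamma <- mu -> eta -> alpha -> eps
  P7: lam <- gamma <- mu -> eta -> eps
  P8: lam <- gamma -> eps
The empty set is not sufficient: P1 (lam <- mu -> gamma -> eps) has no collider blocking it and no conditioned non-collider, so it is open.
Try {gamma, mu}:
  P1: blocked at fork node mu ∈ conditioning set.
  P2: blocked at fork node mu ∈ conditioning set.
  P3: blocked at fork node mu ∈ conditioning set.
  P4: blocked at fork node mu ∈ conditioning set.
  P5: blocked at chain node gamma ∈ conditioning set.
  P6: blocked at chain node gamma ∈ conditioning set.
  P7: blocked at chain node gamma ∈ conditioning set.
  P8: blocked at fork node gamma ∈ conditioning set.
{gamma, mu} contains no descendant of lam and blocks every backdoor path.
Every element of {gamma, mu} is needed (dropping gamma leaves P8 open; dropping mu leaves P2 open), so no proper subset is valid.
Among all size-2 subsets of the eligible variables, only {gamma, mu} blocks every backdoor path, so it is the unique smallest valid adjustment set.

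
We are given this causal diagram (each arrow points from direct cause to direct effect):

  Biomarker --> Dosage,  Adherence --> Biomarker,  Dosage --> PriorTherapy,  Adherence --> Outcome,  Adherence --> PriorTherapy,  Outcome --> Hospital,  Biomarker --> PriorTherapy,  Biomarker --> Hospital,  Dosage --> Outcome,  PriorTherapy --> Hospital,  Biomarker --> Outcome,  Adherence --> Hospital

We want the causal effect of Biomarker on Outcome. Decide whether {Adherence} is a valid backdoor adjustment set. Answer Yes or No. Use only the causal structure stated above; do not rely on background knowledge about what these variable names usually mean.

Backdoor paths from Biomarker to Outcome (paths whose first edge points into Biomarker):
  P1: Biomarker <- Adherence -> Outcome
  P2: Biomarker <- Adherence -> PriorTherapy <- Dosage -> Outcome
  P3: Biomarker <- Adherence -> PriorTherapy -> Hospital <- Outcome
  P4: Biomarker <- Adherence -> Hospital <- Outcome
  P5: Biomarker <- Adherence -> Hospital <- PriorTherapy <- Dosage -> Outcome
Condition 1 (no descendant of Biomarker in the set): holds — descendants of Biomarker are {Dosage, Hospital, Outcome, PriorTherapy}; none are in {Adherence}.
Condition 2 (every backdoor path blocked by {Adherence}):
  P1: blocked at fork node Adherence ∈ conditioning set.
  P2: blocked at fork node Adherence ∈ conditioning set.
  P3: blocked at fork node Adherence ∈ conditioning set.
  P4: blocked at fork node Adherence ∈ conditioning set.
  P5: blocked at fork node Adherence ∈ conditioning set.
{Adherence} satisfies the backdoor criterion.

Yes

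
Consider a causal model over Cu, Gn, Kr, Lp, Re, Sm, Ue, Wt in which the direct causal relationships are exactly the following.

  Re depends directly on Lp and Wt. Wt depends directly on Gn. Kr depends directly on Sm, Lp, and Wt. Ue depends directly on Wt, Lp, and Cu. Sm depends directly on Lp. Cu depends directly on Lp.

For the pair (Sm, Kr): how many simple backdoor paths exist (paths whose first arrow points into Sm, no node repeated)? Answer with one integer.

4

A backdoor path from Sm to Kr is any simple undirected path whose first edge points into Sm (i.e. leaves Sm via a parent).
Parents of Sm: {Lp}.
Enumerating:
  P1: Sm <- Lp -> Cu -> Ue <- Wt -> Kr
  P2: Sm <- Lp -> Re <- Wt -> Kr
  P3: Sm <- Lp -> Ue <- Wt -> Kr
  P4: Sm <- Lp -> Kr
That exhausts the simple backdoor paths. Count: 4.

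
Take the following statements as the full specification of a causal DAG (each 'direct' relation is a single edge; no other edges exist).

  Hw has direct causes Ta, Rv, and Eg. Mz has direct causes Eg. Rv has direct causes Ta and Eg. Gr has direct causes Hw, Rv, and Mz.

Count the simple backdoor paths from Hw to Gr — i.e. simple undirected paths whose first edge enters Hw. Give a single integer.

A backdoor path from Hw to Gr is any simple undirected path whose first edge points into Hw (i.e. leaves Hw via a parent).
Parents of Hw: {Eg, Rv, Ta}.
Enumerating:
  P1: Hw <- Ta -> Rv <- Eg -> Mz -> Gr
  P2: Hw <- Ta -> Rv -> Gr
  P3: Hw <- Eg -> Mz -> Gr
  P4: Hw <- Eg -> Rv -> Gr
  P5: Hw <- Rv <- Eg -> Mz -> Gr
  P6: Hw <- Rv -> Gr
That exhausts the simple backdoor paths. Count: 6.

6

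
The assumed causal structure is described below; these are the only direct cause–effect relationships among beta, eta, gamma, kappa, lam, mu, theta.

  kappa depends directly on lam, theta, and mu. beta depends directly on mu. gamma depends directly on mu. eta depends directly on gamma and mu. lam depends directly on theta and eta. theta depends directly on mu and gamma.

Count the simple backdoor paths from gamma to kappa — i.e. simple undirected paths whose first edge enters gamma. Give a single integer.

5

A backdoor path from gamma to kappa is any simple undirected path whose first edge points into gamma (i.e. leaves gamma via a parent).
Parents of gamma: {mu}.
Enumerating:
  P1: gamma <- mu -> theta -> lam -> kappa
  P2: gamma <- mu -> theta -> kappa
  P3: gamma <- mu -> eta -> lam <- theta -> kappa
  P4: gamma <- mu -> eta -> lam -> kappa
  P5: gamma <- mu -> kappa
That exhausts the simple backdoor paths. Count: 5.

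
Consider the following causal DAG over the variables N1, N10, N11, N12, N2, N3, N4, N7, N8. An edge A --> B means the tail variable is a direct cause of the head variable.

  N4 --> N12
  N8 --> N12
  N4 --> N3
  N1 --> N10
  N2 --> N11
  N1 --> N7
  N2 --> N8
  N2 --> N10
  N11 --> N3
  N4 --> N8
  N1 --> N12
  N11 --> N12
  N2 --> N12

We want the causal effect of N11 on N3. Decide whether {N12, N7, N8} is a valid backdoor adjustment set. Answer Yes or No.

Backdoor paths from N11 to N3 (paths whose first edge points into N11):
  P1: N11 <- N2 -> N10 <- N1 -> N12 <- N4 -> N3
  P2: N11 <- N2 -> N10 <- N1 -> N12 <- N8 <- N4 -> N3
  P3: N11 <- N2 -> N8 <- N4 -> N3
  P4: N11 <- N2 -> N8 -> N12 <- N4 -> N3
  P5: N11 <- N2 -> N12 <- N4 -> N3
  P6: N11 <- N2 -> N12 <- N8 <- N4 -> N3
Condition 1 (no descendant of N11 in the set): FAILS — N12 is a descendant of N11.
Condition 2 (every backdoor path blocked by {N12, N7, N8}):
  P1: blocked at collider N10 (neither it nor any descendant is in the conditioning set).
  P2: blocked at collider N10 (neither it nor any descendant is in the conditioning set).
  P3: open — collider(s) N8 are conditioned on (or have a conditioned descendant) and no non-collider on the path is in the set.
  P4: blocked at chain node N8 ∈ conditioning set.
  P5: open — collider(s) N12 are conditioned on (or have a conditioned descendant) and no non-collider on the path is in the set.
  P6: blocked at chain node N8 ∈ conditioning set.
{N12, N7, N8} does not satisfy the backdoor criterion.

No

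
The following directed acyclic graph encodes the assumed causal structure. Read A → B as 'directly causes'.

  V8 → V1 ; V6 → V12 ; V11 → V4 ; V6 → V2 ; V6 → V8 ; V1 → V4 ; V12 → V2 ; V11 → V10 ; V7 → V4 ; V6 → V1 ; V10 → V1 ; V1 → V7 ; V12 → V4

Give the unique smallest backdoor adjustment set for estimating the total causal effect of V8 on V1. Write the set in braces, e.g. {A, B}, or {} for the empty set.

{V6}

Variables eligible for adjustment (non-descendants of V8, excluding V8 and V1): {V10, V11, V12, V2, V6}.
Backdoor paths from V8 to V1:
  P1: V8 <- V6 -> V12 -> V4 <- V11 -> V10 -> V1
  P2: V8 <- V6 -> V12 -> V4 <- V1
  P3: V8 <- V6 -> V12 -> V4 <- V7 <- V1
  P4: V8 <- V6 -> V1
  P5: V8 <- V6 -> V2 <- V12 -> V4 <- V11 -> V10 -> V1
  P6: V8 <- V6 -> V2 <- V12 -> V4 <- V1
  P7: V8 <- V6 -> V2 <- V12 -> V4 <- V7 <- V1
The empty set is not sufficient: P4 (V8 <- V6 -> V1) has no collider blocking it and no conditioned non-collider, so it is open.
Try {V6}:
  P1: blocked at fork node V6 ∈ conditioning set.
  P2: blocked at fork node V6 ∈ conditioning set.
  P3: blocked at fork node V6 ∈ conditioning set.
  P4: blocked at fork node V6 ∈ conditioning set.
  P5: blocked at fork node V6 ∈ conditioning set.
  P6: blocked at fork node V6 ∈ conditioning set.
  P7: blocked at fork node V6 ∈ conditioning set.
{V6} contains no descendant of V8 and blocks every backdoor path.
No other singleton works — e.g. {V11} leaves P4 open — so {V6} is the unique smallest valid adjustment set.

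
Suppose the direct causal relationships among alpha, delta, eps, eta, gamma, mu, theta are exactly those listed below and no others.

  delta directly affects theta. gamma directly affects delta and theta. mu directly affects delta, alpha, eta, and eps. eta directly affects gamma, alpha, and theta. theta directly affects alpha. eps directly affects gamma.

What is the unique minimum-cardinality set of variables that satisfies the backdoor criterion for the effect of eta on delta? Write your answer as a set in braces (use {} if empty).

Variables eligible for adjustment (non-descendants of eta, excluding eta and delta): {eps, mu}.
Backdoor paths from eta to delta:
  P1: eta <- mu -> eps -> gamma -> delta
  P2: eta <- mu -> eps -> gamma -> theta <- delta
  P3: eta <- mu -> delta
  P4: eta <- mu -> alpha <- theta <- gamma -> delta
  P5: eta <- mu -> alpha <- theta <- delta
The empty set is not sufficient: P1 (eta <- mu -> eps -> gamma -> delta) has no collider blocking it and no conditioned non-collider, so it is open.
Try {mu}:
  P1: blocked at fork node mu ∈ conditioning set.
  P2: blocked at fork node mu ∈ conditioning set.
  P3: blocked at fork node mu ∈ conditioning set.
  P4: blocked at fork node mu ∈ conditioning set.
  P5: blocked at fork node mu ∈ conditioning set.
{mu} contains no descendant of eta and blocks every backdoor path.
No other singleton works — e.g. {eps} leaves P3 open — so {mu} is the unique smallest valid adjustment set.

{mu}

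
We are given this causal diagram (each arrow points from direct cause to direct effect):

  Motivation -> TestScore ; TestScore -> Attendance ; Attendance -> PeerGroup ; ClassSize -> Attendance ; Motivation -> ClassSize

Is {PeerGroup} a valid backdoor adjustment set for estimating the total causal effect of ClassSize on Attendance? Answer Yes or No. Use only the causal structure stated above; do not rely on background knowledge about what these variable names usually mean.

Backdoor paths from ClassSize to Attendance (paths whose first edge points into ClassSize):
  P1: ClassSize <- Motivation -> TestScore -> Attendance
Condition 1 (no descendant of ClassSize in the set): FAILS — PeerGroup is a descendant of ClassSize.
Condition 2 (every backdoor path blocked by {PeerGroup}):
  P1: open — no interior node is in the conditioning set.
{PeerGroup} does not satisfy the backdoor criterion.

No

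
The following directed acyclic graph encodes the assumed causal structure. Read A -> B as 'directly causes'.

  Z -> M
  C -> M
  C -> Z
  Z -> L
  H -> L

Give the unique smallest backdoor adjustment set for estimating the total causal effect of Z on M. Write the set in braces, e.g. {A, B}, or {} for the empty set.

{C}

Variables eligible for adjustment (non-descendants of Z, excluding Z and M): {C, H}.
Backdoor paths from Z to M:
  P1: Z <- C -> M
The empty set is not sufficient: P1 (Z <- C -> M) has no collider blocking it and no conditioned non-collider, so it is open.
Try {C}:
  P1: blocked at fork node C ∈ conditioning set.
{C} contains no descendant of Z and blocks every backdoor path.
No other singleton works — e.g. {H} leaves P1 open — so {C} is the unique smallest valid adjustment set.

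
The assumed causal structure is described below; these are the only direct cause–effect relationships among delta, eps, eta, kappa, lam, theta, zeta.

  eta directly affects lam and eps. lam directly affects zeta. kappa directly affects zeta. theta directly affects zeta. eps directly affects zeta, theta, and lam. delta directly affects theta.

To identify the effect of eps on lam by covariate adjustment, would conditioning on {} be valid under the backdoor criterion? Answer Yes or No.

No

Backdoor paths from eps to lam (paths whose first edge points into eps):
  P1: eps <- eta -> lam
Condition 1 (no descendant of eps in the set): holds — descendants of eps are {lam, theta, zeta}; none are in {}.
Condition 2 (every backdoor path blocked by {}):
  P1: open — no interior node is in the conditioning set.
{} does not satisfy the backdoor criterion.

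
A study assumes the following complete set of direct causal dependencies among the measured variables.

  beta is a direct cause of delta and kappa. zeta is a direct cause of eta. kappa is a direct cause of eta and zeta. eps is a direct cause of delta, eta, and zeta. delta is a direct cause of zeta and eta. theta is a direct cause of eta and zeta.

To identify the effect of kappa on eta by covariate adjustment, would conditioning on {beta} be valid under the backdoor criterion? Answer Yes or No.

Yes

Backdoor paths from kappa to eta (paths whose first edge points into kappa):
  P1: kappa <- beta -> delta <- eps -> zeta <- theta -> eta
  P2: kappa <- beta -> delta <- eps -> zeta -> eta
  P3: kappa <- beta -> delta <- eps -> eta
  P4: kappa <- beta -> delta -> zeta <- eps -> eta
  P5: kappa <- beta -> delta -> zeta <- theta -> eta
  P6: kappa <- beta -> delta -> zeta -> eta
  P7: kappa <- beta -> delta -> eta
Condition 1 (no descendant of kappa in the set): holds — descendants of kappa are {eta, zeta}; none are in {beta}.
Condition 2 (every backdoor path blocked by {beta}):
  P1: blocked at fork node beta ∈ conditioning set.
  P2: blocked at fork node beta ∈ conditioning set.
  P3: blocked at fork node beta ∈ conditioning set.
  P4: blocked at fork node beta ∈ conditioning set.
  P5: blocked at fork node beta ∈ conditioning set.
  P6: blocked at fork node beta ∈ conditioning set.
  P7: blocked at fork node beta ∈ conditioning set.
{beta} satisfies the backdoor criterion.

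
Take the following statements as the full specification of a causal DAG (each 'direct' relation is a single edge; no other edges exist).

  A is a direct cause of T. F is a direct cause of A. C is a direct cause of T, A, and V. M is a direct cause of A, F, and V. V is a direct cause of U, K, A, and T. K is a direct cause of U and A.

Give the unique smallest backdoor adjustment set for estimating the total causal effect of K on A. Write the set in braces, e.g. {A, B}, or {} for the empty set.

{V}

Variables eligible for adjustment (non-descendants of K, excluding K and A): {C, F, M, V}.
Backdoor paths from K to A:
  P1: K <- V <- M -> F -> A
  P2: K <- V <- M -> A
  P3: K <- V <- C -> A
  P4: K <- V <- C -> T <- A
  P5: K <- V -> A
  P6: K <- V -> T <- C -> A
  P7: K <- V -> T <- A
The empty set is not sufficient: P1 (K <- V <- M -> F -> A) has no collider blocking it and no conditioned non-collider, so it is open.
Try {V}:
  P1: blocked at chain node V ∈ conditioning set.
  P2: blocked at chain node V ∈ conditioning set.
  P3: blocked at chain node V ∈ conditioning set.
  P4: blocked at chain node V ∈ conditioning set.
  P5: blocked at fork node V ∈ conditioning set.
  P6: blocked at fork node V ∈ conditioning set.
  P7: blocked at fork node V ∈ conditioning set.
{V} contains no descendant of K and blocks every backdoor path.
No other singleton works — e.g. {M} leaves P3 open — so {V} is the unique smallest valid adjustment set.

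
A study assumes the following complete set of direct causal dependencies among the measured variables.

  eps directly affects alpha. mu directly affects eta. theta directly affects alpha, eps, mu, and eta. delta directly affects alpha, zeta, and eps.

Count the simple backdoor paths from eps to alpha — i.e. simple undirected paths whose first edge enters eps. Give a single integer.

A backdoor path from eps to alpha is any simple undirected path whose first edge points into eps (i.e. leaves eps via a parent).
Parents of eps: {delta, theta}.
Enumerating:
  P1: eps <- delta -> alpha
  P2: eps <- theta -> alpha
That exhausts the simple backdoor paths. Count: 2.

2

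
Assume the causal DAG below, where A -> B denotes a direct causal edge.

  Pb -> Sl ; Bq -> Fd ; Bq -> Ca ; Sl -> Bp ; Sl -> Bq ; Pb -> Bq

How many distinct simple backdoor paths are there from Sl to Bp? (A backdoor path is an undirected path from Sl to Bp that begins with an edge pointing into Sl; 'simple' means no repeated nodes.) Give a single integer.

A backdoor path from Sl to Bp is any simple undirected path whose first edge points into Sl (i.e. leaves Sl via a parent).
Parents of Sl: {Pb}.
No simple path from any parent of Sl reaches Bp without revisiting Sl, so there are no backdoor paths.

0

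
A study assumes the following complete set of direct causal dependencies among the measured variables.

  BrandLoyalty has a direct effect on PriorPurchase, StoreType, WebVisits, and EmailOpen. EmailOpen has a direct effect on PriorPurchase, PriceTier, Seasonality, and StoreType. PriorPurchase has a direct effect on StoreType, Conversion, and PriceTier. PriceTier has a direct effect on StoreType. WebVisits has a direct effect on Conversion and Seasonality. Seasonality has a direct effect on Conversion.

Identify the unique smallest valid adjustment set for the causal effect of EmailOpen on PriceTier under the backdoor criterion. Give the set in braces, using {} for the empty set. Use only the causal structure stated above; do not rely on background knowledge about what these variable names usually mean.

{BrandLoyalty}

Variables eligible for adjustment (non-descendants of EmailOpen, excluding EmailOpen and PriceTier): {BrandLoyalty, WebVisits}.
Backdoor paths from EmailOpen to PriceTier:
  P1: EmailOpen <- BrandLoyalty -> PriorPurchase -> PriceTier
  P2: EmailOpen <- BrandLoyalty -> PriorPurchase -> StoreType <- PriceTier
  P3: EmailOpen <- BrandLoyalty -> WebVisits -> Seasonality -> Conversion <- PriorPurchase -> PriceTier
  P4: EmailOpen <- BrandLoyalty -> WebVisits -> Seasonality -> Conversion <- PriorPurchase -> StoreType <- PriceTier
  P5: EmailOpen <- BrandLoyalty -> WebVisits -> Conversion <- PriorPurchase -> PriceTier
  P6: EmailOpen <- BrandLoyalty -> WebVisits -> Conversion <- PriorPurchase -> StoreType <- PriceTier
  P7: EmailOpen <- BrandLoyalty -> StoreType <- PriorPurchase -> PriceTier
  P8: EmailOpen <- BrandLoyalty -> StoreType <- PriceTier
The empty set is not sufficient: P1 (EmailOpen <- BrandLoyalty -> PriorPurchase -> PriceTier) has no collider blocking it and no conditioned non-collider, so it is open.
Try {BrandLoyalty}:
  P1: blocked at fork node BrandLoyalty ∈ conditioning set.
  P2: blocked at fork node BrandLoyalty ∈ conditioning set.
  P3: blocked at fork node BrandLoyalty ∈ conditioning set.
  P4: blocked at fork node BrandLoyalty ∈ conditioning set.
  P5: blocked at fork node BrandLoyalty ∈ conditioning set.
  P6: blocked at fork node BrandLoyalty ∈ conditioning set.
  P7: blocked at fork node BrandLoyalty ∈ conditioning set.
  P8: blocked at fork node BrandLoyalty ∈ conditioning set.
{BrandLoyalty} contains no descendant of EmailOpen and blocks every backdoor path.
No other singleton works — e.g. {WebVisits} leaves P1 open — so {BrandLoyalty} is the unique smallest valid adjustment set.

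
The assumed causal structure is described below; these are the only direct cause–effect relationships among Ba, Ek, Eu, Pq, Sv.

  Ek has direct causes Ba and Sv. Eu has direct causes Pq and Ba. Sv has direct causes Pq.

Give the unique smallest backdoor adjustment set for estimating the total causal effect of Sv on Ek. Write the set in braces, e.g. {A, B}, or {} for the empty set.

Variables eligible for adjustment (non-descendants of Sv, excluding Sv and Ek): {Ba, Eu, Pq}.
Backdoor paths from Sv to Ek:
  P1: Sv <- Pq -> Eu <- Ba -> Ek
Each backdoor path contains an unconditioned collider, so every path is already blocked with the empty conditioning set:
  P1: blocked at collider Eu (neither it nor any descendant is in the conditioning set).
The empty set is therefore the unique smallest valid set.

{}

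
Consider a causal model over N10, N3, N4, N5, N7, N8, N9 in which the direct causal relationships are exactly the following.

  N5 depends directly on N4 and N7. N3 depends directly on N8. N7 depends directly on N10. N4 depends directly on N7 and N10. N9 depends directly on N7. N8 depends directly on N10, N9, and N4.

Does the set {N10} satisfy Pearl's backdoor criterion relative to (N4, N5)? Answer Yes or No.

No

Backdoor paths from N4 to N5 (paths whose first edge points into N4):
  P1: N4 <- N10 -> N7 -> N5
  P2: N4 <- N10 -> N8 <- N9 <- N7 -> N5
  P3: N4 <- N7 -> N5
Condition 1 (no descendant of N4 in the set): holds — descendants of N4 are {N3, N5, N8}; none are in {N10}.
Condition 2 (every backdoor path blocked by {N10}):
  P1: blocked at fork node N10 ∈ conditioning set.
  P2: blocked at fork node N10 ∈ conditioning set.
  P3: open — no interior node is in the conditioning set.
{N10} does not satisfy the backdoor criterion.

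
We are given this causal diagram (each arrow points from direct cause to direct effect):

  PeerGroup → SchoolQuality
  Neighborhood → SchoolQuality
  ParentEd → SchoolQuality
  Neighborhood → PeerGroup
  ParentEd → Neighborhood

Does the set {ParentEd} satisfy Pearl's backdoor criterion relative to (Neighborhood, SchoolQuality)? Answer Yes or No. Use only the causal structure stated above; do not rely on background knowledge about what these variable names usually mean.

Backdoor paths from Neighborhood to SchoolQuality (paths whose first edge points into Neighborhood):
  P1: Neighborhood <- ParentEd -> SchoolQuality
Condition 1 (no descendant of Neighborhood in the set): holds — descendants of Neighborhood are {PeerGroup, SchoolQuality}; none are in {ParentEd}.
Condition 2 (every backdoor path blocked by {ParentEd}):
  P1: blocked at fork node ParentEd ∈ conditioning set.
{ParentEd} satisfies the backdoor criterion.

Yes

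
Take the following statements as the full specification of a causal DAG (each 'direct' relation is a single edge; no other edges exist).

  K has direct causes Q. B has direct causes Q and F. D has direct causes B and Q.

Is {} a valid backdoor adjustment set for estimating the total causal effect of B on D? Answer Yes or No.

Backdoor paths from B to D (paths whose first edge points into B):
  P1: B <- Q -> D
Condition 1 (no descendant of B in the set): holds — descendants of B are {D}; none are in {}.
Condition 2 (every backdoor path blocked by {}):
  P1: open — no interior node is in the conditioning set.
{} does not satisfy the backdoor criterion.

No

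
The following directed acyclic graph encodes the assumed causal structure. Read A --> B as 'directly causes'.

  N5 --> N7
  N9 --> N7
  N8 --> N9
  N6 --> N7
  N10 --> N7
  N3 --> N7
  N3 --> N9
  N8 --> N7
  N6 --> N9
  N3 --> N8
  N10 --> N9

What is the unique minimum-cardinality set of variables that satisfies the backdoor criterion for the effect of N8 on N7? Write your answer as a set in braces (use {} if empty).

{N3}

Variables eligible for adjustment (non-descendants of N8, excluding N8 and N7): {N10, N3, N5, N6}.
Backdoor paths from N8 to N7:
  P1: N8 <- N3 -> N9 <- N6 -> N7
  P2: N8 <- N3 -> N9 <- N10 -> N7
  P3: N8 <- N3 -> N9 -> N7
  P4: N8 <- N3 -> N7
The empty set is not sufficient: P3 (N8 <- N3 -> N9 -> N7) has no collider blocking it and no conditioned non-collider, so it is open.
Try {N3}:
  P1: blocked at fork node N3 ∈ conditioning set.
  P2: blocked at fork node N3 ∈ conditioning set.
  P3: blocked at fork node N3 ∈ conditioning set.
  P4: blocked at fork node N3 ∈ conditioning set.
{N3} contains no descendant of N8 and blocks every backdoor path.
No other singleton works — e.g. {N6} leaves P3 open — so {N3} is the unique smallest valid adjustment set.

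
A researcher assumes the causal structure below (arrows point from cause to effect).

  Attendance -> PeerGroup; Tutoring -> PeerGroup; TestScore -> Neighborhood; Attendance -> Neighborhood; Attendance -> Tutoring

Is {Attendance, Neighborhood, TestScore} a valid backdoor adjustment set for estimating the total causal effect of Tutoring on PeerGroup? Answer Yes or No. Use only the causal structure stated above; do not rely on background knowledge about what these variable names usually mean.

Backdoor paths from Tutoring to PeerGroup (paths whose first edge points into Tutoring):
  P1: Tutoring <- Attendance -> PeerGroup
Condition 1 (no descendant of Tutoring in the set): holds — descendants of Tutoring are {PeerGroup}; none are in {Attendance, Neighborhood, TestScore}.
Condition 2 (every backdoor path blocked by {Attendance, Neighborhood, TestScore}):
  P1: blocked at fork node Attendance ∈ conditioning set.
{Attendance, Neighborhood, TestScore} satisfies the backdoor criterion.

Yes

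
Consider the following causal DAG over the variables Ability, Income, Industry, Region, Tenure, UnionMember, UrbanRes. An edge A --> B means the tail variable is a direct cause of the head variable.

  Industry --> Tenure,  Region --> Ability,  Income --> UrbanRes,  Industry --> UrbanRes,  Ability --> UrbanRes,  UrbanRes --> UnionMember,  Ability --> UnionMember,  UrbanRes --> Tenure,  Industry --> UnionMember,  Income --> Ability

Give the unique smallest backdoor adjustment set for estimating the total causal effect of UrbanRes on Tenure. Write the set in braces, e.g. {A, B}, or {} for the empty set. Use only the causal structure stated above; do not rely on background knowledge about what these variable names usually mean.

{Industry}

Variables eligible for adjustment (non-descendants of UrbanRes, excluding UrbanRes and Tenure): {Ability, Income, Industry, Region}.
Backdoor paths from UrbanRes to Tenure:
  P1: UrbanRes <- Industry -> Tenure
  P2: UrbanRes <- Income -> Ability -> UnionMember <- Industry -> Tenure
  P3: UrbanRes <- Ability -> UnionMember <- Industry -> Tenure
The empty set is not sufficient: P1 (UrbanRes <- Industry -> Tenure) has no collider blocking it and no conditioned non-collider, so it is open.
Try {Industry}:
  P1: blocked at fork node Industry ∈ conditioning set.
  P2: blocked at collider UnionMember (neither it nor any descendant is in the conditioning set).
  P3: blocked at collider UnionMember (neither it nor any descendant is in the conditioning set).
{Industry} contains no descendant of UrbanRes and blocks every backdoor path.
No other singleton works — e.g. {Region} leaves P1 open — so {Industry} is the unique smallest valid adjustment set.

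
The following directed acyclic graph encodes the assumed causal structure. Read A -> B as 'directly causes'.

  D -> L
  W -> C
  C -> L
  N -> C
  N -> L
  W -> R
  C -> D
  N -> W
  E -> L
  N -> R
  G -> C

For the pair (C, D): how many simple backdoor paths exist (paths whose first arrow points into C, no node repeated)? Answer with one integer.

3

A backdoor path from C to D is any simple undirected path whose first edge points into C (i.e. leaves C via a parent).
Parents of C: {G, N, W}.
Enumerating:
  P1: C <- N -> L <- D
  P2: C <- W <- N -> L <- D
  P3: C <- W -> R <- N -> L <- D
That exhausts the simple backdoor paths. Count: 3.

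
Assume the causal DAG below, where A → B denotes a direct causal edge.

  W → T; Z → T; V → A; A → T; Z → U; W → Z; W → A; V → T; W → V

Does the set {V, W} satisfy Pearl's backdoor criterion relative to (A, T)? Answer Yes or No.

Backdoor paths from A to T (paths whose first edge points into A):
  P1: A <- W -> Z -> T
  P2: A <- W -> V -> T
  P3: A <- W -> T
  P4: A <- V <- W -> Z -> T
  P5: A <- V <- W -> T
  P6: A <- V -> T
Condition 1 (no descendant of A in the set): holds — descendants of A are {T}; none are in {V, W}.
Condition 2 (every backdoor path blocked by {V, W}):
  P1: blocked at fork node W ∈ conditioning set.
  P2: blocked at fork node W ∈ conditioning set.
  P3: blocked at fork node W ∈ conditioning set.
  P4: blocked at chain node V ∈ conditioning set.
  P5: blocked at chain node V ∈ conditioning set.
  P6: blocked at fork node V ∈ conditioning set.
{V, W} satisfies the backdoor criterion.

Yes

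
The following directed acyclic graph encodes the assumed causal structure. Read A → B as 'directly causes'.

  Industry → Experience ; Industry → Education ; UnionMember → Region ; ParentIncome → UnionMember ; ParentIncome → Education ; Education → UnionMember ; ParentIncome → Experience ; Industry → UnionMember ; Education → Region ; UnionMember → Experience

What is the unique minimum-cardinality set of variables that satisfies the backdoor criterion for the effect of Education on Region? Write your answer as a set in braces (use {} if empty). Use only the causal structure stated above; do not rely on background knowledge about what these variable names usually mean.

Variables eligible for adjustment (non-descendants of Education, excluding Education and Region): {Industry, ParentIncome}.
Backdoor paths from Education to Region:
  P1: Education <- ParentIncome -> UnionMember -> Region
  P2: Education <- ParentIncome -> Experience <- Industry -> UnionMember -> Region
  P3: Education <- ParentIncome -> Experience <- UnionMember -> Region
  P4: Education <- Industry -> UnionMember -> Region
  P5: Education <- Industry -> Experience <- ParentIncome -> UnionMember -> Region
  P6: Education <- Industry -> Experience <- UnionMember -> Region
The empty set is not sufficient: P1 (Education <- ParentIncome -> UnionMember -> Region) has no collider blocking it and no conditioned non-collider, so it is open.
Try {Industry, ParentIncome}:
  P1: blocked at fork node ParentIncome ∈ conditioning set.
  P2: blocked at fork node ParentIncome ∈ conditioning set.
  P3: blocked at fork node ParentIncome ∈ conditioning set.
  P4: blocked at fork node Industry ∈ conditioning set.
  P5: blocked at fork node Industry ∈ conditioning set.
  P6: blocked at fork node Industry ∈ conditioning set.
{Industry, ParentIncome} contains no descendant of Education and blocks every backdoor path.
Every element of {Industry, ParentIncome} is needed (dropping Industry leaves P4 open; dropping ParentIncome leaves P1 open), so no proper subset is valid.
Among all size-2 subsets of the eligible variables, only {Industry, ParentIncome} blocks every backdoor path, so it is the unique smallest valid adjustment set.

{Industry, ParentIncome}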